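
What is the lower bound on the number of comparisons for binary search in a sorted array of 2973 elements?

With 2973 possible positions, we need at least ceil(log_2(2973)) = 12 comparisons. Each comparison splits the remaining candidates by at most half.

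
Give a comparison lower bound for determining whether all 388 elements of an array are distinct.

In the algebraic decision-tree model, the YES region for element distinctness on 388 elements has 388! connected components (one per ordering). Ben-Or's theorem then gives a lower bound of Omega(log(n!)) = Omega(n log n).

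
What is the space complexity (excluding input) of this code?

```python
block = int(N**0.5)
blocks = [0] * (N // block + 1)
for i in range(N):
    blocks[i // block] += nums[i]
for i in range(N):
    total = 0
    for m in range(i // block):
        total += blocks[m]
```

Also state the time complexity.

Space complexity: O(sqrt(n)).
Storage scales with sqrt(n).
Time complexity: O(n * sqrt(n)).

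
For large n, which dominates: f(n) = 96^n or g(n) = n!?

g(n) = n! grows faster: n!/96^n -> infinity by Stirling.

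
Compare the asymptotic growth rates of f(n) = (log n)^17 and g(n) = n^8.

g(n) = n^8 grows faster: any positive polynomial dominates any polylog.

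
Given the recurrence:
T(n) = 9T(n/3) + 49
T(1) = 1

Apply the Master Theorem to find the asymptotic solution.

a=9, b=3, f(n)=49. log_3(9) = 2. Case 1 of Master Theorem: T(n) = O(n^2).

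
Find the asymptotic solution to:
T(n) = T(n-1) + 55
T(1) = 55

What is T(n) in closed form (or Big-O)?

Unrolling: T(n) = T(n-1) + 55 = T(n-2) + 2*55 = ... = T(1) + (n-1)*55 = 55 + (n-1)*55 = 55n.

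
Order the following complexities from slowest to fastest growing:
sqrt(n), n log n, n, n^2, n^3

Ordered by growth rate: sqrt(n) < n < n log n < n^2 < n^3.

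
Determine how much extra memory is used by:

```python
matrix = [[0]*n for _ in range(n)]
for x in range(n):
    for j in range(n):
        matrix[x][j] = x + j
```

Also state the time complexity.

Space complexity: O(n^2).
A 2D structure of size n x n is allocated.
Time complexity: O(n^2).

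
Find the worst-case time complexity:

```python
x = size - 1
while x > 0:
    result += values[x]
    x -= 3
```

Time complexity: O(n).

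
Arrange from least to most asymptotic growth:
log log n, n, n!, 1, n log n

Ordered by growth rate: 1 < log log n < n < n log n < n!.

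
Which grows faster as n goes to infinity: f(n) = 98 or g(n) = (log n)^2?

g(n) = (log n)^2 grows faster: any unbounded function dominates a constant.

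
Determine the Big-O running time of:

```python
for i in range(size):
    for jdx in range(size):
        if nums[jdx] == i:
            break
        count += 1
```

Time complexity: O(n^2).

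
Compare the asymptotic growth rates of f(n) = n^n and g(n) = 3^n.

f(n) = n^n grows faster: n^n / 3^n = (n/3)^n -> infinity once n > 3.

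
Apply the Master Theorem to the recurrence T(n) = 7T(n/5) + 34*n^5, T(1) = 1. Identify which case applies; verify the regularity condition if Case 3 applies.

a=7, b=5, f(n)=34*n^5.
log_5(7) = 1.209 < 5.
f(n) = Omega(n^(1.209+epsilon)) for some epsilon > 0, so Case 3 is the candidate.
Regularity: a*f(n/b) = 7*34*(n/5)^5 = (7/3125)*34*n^5 <= c*f(n) with c = 7/3125 < 1. Satisfied.
Case 3: T(n) = Theta(n^5).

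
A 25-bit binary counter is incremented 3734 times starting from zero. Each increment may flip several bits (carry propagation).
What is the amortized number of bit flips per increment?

Bit i flips on every 2^i-th increment, so over 3734 increments bit i flips floor(3734/2^i) times. Summing over i: total flips < 2 * 3734. Amortized: < 2 = O(1) per increment.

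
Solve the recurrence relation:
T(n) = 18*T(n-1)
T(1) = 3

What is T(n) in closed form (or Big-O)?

Each step multiplies by 18. T(n) = T(1)*18^(n-1) = 3*18^(n-1).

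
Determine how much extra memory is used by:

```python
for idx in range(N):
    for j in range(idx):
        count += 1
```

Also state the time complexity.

Space complexity: O(1).
Only a constant amount of auxiliary storage is used; nothing grows with n.
Time complexity: O(n^2).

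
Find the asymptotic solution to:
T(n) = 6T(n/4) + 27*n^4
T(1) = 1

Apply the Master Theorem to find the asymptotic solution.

a=6, b=4, f(n)=27*n^4. log_4(6) = 1.292 < 4. Case 3: T(n) = O(n^4).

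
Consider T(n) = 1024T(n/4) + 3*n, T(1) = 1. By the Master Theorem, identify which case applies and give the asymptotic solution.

a=1024, b=4, f(n)=3*n.
log_4(1024) = 5 > 1.
Since f(n) = O(n^1) is polynomially smaller than n^5, Case 1 applies.
T(n) = Theta(n^5).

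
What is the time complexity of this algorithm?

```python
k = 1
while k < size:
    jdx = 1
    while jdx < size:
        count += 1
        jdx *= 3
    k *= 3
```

Time complexity: O(log^2 n).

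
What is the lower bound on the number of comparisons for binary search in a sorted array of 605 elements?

With 605 possible positions, we need at least ceil(log_2(605)) = 10 comparisons. Each comparison splits the remaining candidates by at most half.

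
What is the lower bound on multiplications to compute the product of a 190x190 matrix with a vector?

A 190x190 matrix-vector product has 190 inner products of length 190. Output depends on all 190^2 = 36100 matrix entries. At least 36100 multiplications needed.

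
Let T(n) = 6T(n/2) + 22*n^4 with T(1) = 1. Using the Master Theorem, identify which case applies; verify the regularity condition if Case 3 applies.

a=6, b=2, f(n)=22*n^4.
log_2(6) = 2.585 < 4.
f(n) = Omega(n^(2.585+epsilon)) for some epsilon > 0, so Case 3 is the candidate.
Regularity: a*f(n/b) = 6*22*(n/2)^4 = (6/16)*22*n^4 <= c*f(n) with c = 6/16 < 1. Satisfied.
Case 3: T(n) = Theta(n^4).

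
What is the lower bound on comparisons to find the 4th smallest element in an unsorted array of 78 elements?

Finding the 4th smallest of 78 elements requires Omega(n) comparisons. Every element must participate in at least one comparison; otherwise it could be the 4th smallest.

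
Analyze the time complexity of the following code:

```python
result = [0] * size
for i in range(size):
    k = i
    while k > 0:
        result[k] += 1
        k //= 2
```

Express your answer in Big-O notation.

Time complexity: O(n log n).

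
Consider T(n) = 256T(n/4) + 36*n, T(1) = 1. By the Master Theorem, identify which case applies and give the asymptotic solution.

a=256, b=4, f(n)=36*n.
log_4(256) = 4 > 1.
Since f(n) = O(n^1) is polynomially smaller than n^4, Case 1 applies.
T(n) = Theta(n^4).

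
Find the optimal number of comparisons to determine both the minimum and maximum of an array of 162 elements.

Naive approach: 322 comparisons (161 for max + 161 for min).
Optimal: Compare elements in pairs first (floor(n/2) = 81 comparisons), then find max among winners and min among losers (80 comparisons each).
Total: ceil(3n/2) - 2 = 241 comparisons. An adversary argument shows this is also a lower bound.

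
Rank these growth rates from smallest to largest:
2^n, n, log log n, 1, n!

Ordered by growth rate: 1 < log log n < n < 2^n < n!.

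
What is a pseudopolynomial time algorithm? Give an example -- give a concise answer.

A pseudopolynomial algorithm runs in time polynomial in the numeric value of the input, but exponential in the input length. The dynamic programming solution for Subset Sum runs in O(n*W) where W is the target sum. This is pseudopolynomial because W can be exponential in the number of bits to represent it.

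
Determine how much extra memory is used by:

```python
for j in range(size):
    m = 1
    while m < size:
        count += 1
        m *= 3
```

Space complexity: O(1).
Only a constant amount of auxiliary storage is used; nothing grows with n.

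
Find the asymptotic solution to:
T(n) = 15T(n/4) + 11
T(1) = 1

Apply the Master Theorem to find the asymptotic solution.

a=15, b=4, f(n)=11. log_4(15) = 1.953. Case 1 of Master Theorem: T(n) = O(n^1.953).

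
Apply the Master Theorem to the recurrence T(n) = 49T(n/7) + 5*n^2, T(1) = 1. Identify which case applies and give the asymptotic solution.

a=49, b=7, f(n)=5*n^2.
log_7(49) = 2, so n^(log_b(a)) = n^2.
f(n) = Theta(n^2), so Case 2 applies.
T(n) = Theta(n^2 log n).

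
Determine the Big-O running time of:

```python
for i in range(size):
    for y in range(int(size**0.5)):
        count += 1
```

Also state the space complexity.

Time complexity: O(n * sqrt(n)).
Space complexity: O(1).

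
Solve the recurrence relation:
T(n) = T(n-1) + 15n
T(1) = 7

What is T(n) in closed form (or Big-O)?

Unrolling: T(n) = 7 + 15*(2 + 3 + ... + n) = 7 + 15*(n(n+1)/2 - 1) = O(n^2).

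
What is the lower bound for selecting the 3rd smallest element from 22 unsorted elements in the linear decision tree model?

Selecting the 3rd smallest of 22 elements requires Omega(n) comparisons. Every element must be compared at least once. The BFPRT algorithm achieves O(n), making this tight.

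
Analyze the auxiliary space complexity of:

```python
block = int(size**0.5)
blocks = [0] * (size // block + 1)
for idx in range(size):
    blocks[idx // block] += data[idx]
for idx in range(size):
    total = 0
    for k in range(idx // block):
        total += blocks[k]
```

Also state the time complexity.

Space complexity: O(sqrt(n)).
Storage scales with sqrt(n).
Time complexity: O(n * sqrt(n)).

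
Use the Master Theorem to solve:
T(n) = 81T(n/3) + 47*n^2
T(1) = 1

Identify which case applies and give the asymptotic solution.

a=81, b=3, f(n)=47*n^2.
log_3(81) = 4 > 2.
Since f(n) = O(n^2) is polynomially smaller than n^4, Case 1 applies.
T(n) = Theta(n^4).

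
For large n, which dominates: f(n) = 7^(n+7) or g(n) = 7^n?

f(n) = 7^(n+7) and g(n) = 7^n are Theta of each other: 7^(n+7) = 7^7 * 7^n = Theta(7^n).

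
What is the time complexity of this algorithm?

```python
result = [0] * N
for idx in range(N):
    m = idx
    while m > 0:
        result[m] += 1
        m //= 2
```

Time complexity: O(n log n).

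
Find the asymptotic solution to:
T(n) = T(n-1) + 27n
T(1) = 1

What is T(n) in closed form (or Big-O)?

Unrolling: T(n) = 1 + 27*(2 + 3 + ... + n) = 1 + 27*(n(n+1)/2 - 1) = O(n^2).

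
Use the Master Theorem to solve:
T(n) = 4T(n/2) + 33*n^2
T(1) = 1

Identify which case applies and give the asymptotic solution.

a=4, b=2, f(n)=33*n^2.
log_2(4) = 2, so n^(log_b(a)) = n^2.
f(n) = Theta(n^2), so Case 2 applies.
T(n) = Theta(n^2 log n).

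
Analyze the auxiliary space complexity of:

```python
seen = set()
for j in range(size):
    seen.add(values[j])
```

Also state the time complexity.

Space complexity: O(n).
Auxiliary storage grows linearly with the input size n in the worst case.
Time complexity: O(n).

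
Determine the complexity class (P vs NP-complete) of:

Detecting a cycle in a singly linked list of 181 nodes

This problem is in P: Floyd's tortoise-and-hare runs in O(n) time, O(1) space.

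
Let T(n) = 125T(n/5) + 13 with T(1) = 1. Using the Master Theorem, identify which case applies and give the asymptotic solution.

a=125, b=5, f(n)=13.
log_5(125) = 3 > 0.
Since f(n) = O(n^0) is polynomially smaller than n^3, Case 1 applies.
T(n) = Theta(n^3).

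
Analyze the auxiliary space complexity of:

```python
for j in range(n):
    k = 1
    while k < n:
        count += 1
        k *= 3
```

Space complexity: O(1).
Only a constant amount of auxiliary storage is used; nothing grows with n.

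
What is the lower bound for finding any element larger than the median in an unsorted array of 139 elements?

To find an element larger than the median of 139 elements, we must see Omega(n) elements. Without seeing enough elements, an adversary can make any unseen element the median.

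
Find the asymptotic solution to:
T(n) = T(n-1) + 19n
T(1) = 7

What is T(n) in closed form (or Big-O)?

Unrolling: T(n) = 7 + 19*(2 + 3 + ... + n) = 7 + 19*(n(n+1)/2 - 1) = O(n^2).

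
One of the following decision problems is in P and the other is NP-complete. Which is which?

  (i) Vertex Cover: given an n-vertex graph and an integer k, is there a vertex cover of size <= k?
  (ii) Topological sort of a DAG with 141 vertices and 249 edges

(i) is NP-complete: one of Karp's 21 NP-complete problems (with k part of the input; for any fixed constant k it is in P).
(ii) is P: DFS-based topological sort runs in O(V+E).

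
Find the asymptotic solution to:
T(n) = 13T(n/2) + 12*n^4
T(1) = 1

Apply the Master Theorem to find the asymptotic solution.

a=13, b=2, f(n)=12*n^4. log_2(13) = 3.7 < 4. Case 3: T(n) = O(n^4).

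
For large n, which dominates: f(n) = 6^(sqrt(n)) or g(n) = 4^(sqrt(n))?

f(n) = 6^(sqrt(n)) grows faster: ratio is (6/4)^(sqrt(n)) -> infinity since 6/4 > 1.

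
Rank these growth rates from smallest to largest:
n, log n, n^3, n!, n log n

Ordered by growth rate: log n < n < n log n < n^3 < n!.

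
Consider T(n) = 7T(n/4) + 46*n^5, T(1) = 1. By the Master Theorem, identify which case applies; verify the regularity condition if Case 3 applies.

a=7, b=4, f(n)=46*n^5.
log_4(7) = 1.404 < 5.
f(n) = Omega(n^(1.404+epsilon)) for some epsilon > 0, so Case 3 is the candidate.
Regularity: a*f(n/b) = 7*46*(n/4)^5 = (7/1024)*46*n^5 <= c*f(n) with c = 7/1024 < 1. Satisfied.
Case 3: T(n) = Theta(n^5).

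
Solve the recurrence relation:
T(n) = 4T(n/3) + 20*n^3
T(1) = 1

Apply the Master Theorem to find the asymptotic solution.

a=4, b=3, f(n)=20*n^3. log_3(4) = 1.262 < 3. Case 3: T(n) = O(n^3).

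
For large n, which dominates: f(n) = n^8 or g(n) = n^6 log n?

f(n) = n^8 grows faster: n^8 / (n^6 log n) = n^2/log n -> infinity.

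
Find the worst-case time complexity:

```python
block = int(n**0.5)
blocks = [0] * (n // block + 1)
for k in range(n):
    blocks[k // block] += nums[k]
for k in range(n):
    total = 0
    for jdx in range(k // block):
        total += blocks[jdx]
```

Time complexity: O(n * sqrt(n)).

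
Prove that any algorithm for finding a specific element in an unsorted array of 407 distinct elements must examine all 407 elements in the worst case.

Adversary argument: if the algorithm examines fewer than 407 elements, the adversary places the target in an unexamined position. The algorithm cannot distinguish 'not present' from 'in unexamined position'.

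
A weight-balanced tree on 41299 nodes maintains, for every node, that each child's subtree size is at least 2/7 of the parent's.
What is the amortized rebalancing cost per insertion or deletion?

With balance ratio 2/7, tree height is O(log_{7/2}(41299)) = O(log n). A rebalance at a node of size s costs O(s) but requires Omega(s) updates in that subtree to retrigger. Summed over the O(log n) ancestors of the touched leaf, amortized rebalancing is O(log n).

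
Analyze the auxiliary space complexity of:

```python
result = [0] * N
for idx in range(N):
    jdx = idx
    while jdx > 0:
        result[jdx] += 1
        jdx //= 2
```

Space complexity: O(n).
Auxiliary storage grows linearly with the input size n in the worst case.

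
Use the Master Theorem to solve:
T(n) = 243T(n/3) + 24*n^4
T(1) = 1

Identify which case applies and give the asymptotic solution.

a=243, b=3, f(n)=24*n^4.
log_3(243) = 5 > 4.
Since f(n) = O(n^4) is polynomially smaller than n^5, Case 1 applies.
T(n) = Theta(n^5).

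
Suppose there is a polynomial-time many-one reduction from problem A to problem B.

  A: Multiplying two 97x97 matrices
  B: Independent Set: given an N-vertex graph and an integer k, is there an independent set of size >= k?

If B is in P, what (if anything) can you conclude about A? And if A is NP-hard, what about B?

A poly-time reduction A <=_p B means any A-instance can be transformed to a B-instance in poly time.
If B is in P: compose the reduction with B's poly-time algorithm to solve A in poly time, so A is in P.
If A is NP-hard: every NP problem reduces to A, which reduces to B; composing reductions, every NP problem reduces to B, so B is NP-hard.
(Here in fact A is P and B is NP-complete.)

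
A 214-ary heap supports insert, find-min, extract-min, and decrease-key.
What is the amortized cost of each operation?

The 214-ary heap has height O(log_214 n). Insert sifts up: O(log_214 n). Find-min reads the root: O(1). Extract-min sifts down comparing 214 children per level: O(214 * log_214 n). Decrease-key sifts up: O(log_214 n).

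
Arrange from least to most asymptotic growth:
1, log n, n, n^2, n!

Ordered by growth rate: 1 < log n < n < n^2 < n!.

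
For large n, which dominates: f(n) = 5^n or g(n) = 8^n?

g(n) = 8^n grows faster: (8/5)^n -> infinity since 8/5 > 1.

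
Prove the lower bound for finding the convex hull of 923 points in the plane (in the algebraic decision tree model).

Reduction from sorting: given 923 numbers x_1,...,x_{923}, map x_i to the point (x_i, x_i^2) on the parabola y = x^2. All points are on the convex hull, and walking the hull gives them in sorted x-order. Since sorting requires Omega(n log n), so does planar convex hull.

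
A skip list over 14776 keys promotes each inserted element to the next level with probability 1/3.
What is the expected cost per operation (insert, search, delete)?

Expected number of levels is O(log_3(14776)) = O(log n). A search visits O(1) expected nodes per level over O(log n) levels. Insert/delete are a search plus O(1) pointer updates per level. Expected O(log n) per operation.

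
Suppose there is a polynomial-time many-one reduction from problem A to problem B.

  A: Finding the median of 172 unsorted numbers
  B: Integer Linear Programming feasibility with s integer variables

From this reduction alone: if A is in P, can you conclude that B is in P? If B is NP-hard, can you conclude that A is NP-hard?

A poly-time reduction A <=_p B transfers tractability DOWN (B easy => A easy) and hardness UP (A hard => B hard), not the reverse.
From A in P, the reduction alone does NOT give B in P: any problem in P trivially reduces to SAT, yet SAT is not known to be in P.
From B NP-hard, the reduction alone does NOT give A NP-hard: again, easy problems reduce to hard ones.
(Here in fact A is P and B is NP-complete.)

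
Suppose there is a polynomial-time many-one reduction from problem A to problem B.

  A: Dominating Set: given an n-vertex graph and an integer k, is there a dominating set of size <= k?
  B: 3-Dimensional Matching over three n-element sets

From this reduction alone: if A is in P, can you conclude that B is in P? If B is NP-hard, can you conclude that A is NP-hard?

A poly-time reduction A <=_p B transfers tractability DOWN (B easy => A easy) and hardness UP (A hard => B hard), not the reverse.
From A in P, the reduction alone does NOT give B in P: any problem in P trivially reduces to SAT, yet SAT is not known to be in P.
From B NP-hard, the reduction alone does NOT give A NP-hard: again, easy problems reduce to hard ones.
(Here in fact A is NP-complete and B is NP-complete.)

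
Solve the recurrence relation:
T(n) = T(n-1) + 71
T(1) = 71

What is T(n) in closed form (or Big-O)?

Unrolling: T(n) = T(n-1) + 71 = T(n-2) + 2*71 = ... = T(1) + (n-1)*71 = 71 + (n-1)*71 = 71n.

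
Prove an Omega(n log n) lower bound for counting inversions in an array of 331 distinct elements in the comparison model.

Decision-tree argument: at any leaf, the comparisons made (with transitivity) must totally order all 331 elements -- otherwise some pair (i,j) is unordered, and an adversary can present two inputs agreeing on every comparison made but with that pair flipped, changing the inversion count by 1, so the leaf's output is wrong on one of them. Hence the tree has >= 331! leaves and height >= log_2(331!) = Omega(n log n). Modified merge sort achieves O(n log n).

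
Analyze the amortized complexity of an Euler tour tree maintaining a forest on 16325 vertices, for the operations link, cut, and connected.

An Euler tour tree stores each tree's Euler tour as a balanced BST keyed by tour position. On 16325 vertices: link concatenates two tours via O(1) splits/joins of size <= 2*16325 (O(log n)); cut splits the tour at the two occurrences of the edge (O(log n)); connected compares BST roots (O(log n) to find the root). All O(log n) amortized.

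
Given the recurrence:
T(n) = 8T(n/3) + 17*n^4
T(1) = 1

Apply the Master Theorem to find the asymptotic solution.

a=8, b=3, f(n)=17*n^4. log_3(8) = 1.893 < 4. Case 3: T(n) = O(n^4).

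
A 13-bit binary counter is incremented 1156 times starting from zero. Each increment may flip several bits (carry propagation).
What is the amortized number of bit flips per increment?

Bit i flips on every 2^i-th increment, so over 1156 increments bit i flips floor(1156/2^i) times. Summing over i: total flips < 2 * 1156. Amortized: < 2 = O(1) per increment.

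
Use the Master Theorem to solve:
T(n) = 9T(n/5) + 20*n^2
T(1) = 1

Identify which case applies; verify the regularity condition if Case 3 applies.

a=9, b=5, f(n)=20*n^2.
log_5(9) = 1.365 < 2.
f(n) = Omega(n^(1.365+epsilon)) for some epsilon > 0, so Case 3 is the candidate.
Regularity: a*f(n/b) = 9*20*(n/5)^2 = (9/25)*20*n^2 <= c*f(n) with c = 9/25 < 1. Satisfied.
Case 3: T(n) = Theta(n^2).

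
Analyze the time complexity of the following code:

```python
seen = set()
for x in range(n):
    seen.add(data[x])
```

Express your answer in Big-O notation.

Time complexity: O(n).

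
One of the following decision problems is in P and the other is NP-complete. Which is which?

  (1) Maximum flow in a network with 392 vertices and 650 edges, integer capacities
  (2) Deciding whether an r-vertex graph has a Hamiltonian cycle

(1) is P: Edmonds-Karp / push-relabel run in polynomial time.
(2) is NP-complete: one of Karp's 21 NP-complete problems.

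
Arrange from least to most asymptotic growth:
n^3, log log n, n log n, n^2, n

Ordered by growth rate: log log n < n < n log n < n^2 < n^3.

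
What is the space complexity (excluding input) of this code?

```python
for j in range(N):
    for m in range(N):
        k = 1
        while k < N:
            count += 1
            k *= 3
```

Space complexity: O(1).
Only a constant amount of auxiliary storage is used; nothing grows with n.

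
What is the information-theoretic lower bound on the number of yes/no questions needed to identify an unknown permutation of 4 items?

There are 4! = 24 permutations. Each yes/no question gives at most 1 bit, so at least ceil(log_2(24)) = 5 questions are needed.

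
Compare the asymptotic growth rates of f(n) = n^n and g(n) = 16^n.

f(n) = n^n grows faster: n^n / 16^n = (n/16)^n -> infinity once n > 16.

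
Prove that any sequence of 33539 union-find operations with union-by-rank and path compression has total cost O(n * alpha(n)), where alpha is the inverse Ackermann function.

Using Tarjan's analysis with rank-based potential function. Union-by-rank keeps tree height O(log n). Path compression flattens paths during find. For n = 33539 operations, total cost is O(n * alpha(n)), effectively O(n) since alpha grows incredibly slowly.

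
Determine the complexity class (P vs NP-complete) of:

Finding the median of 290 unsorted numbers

This problem is in P: linear-time selection (median-of-medians) runs in O(n).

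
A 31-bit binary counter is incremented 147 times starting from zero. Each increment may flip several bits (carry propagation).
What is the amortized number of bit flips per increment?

Bit i flips on every 2^i-th increment, so over 147 increments bit i flips floor(147/2^i) times. Summing over i: total flips < 2 * 147. Amortized: < 2 = O(1) per increment.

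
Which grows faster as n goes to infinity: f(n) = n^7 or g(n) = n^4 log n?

f(n) = n^7 grows faster: n^7 / (n^4 log n) = n^3/log n -> infinity.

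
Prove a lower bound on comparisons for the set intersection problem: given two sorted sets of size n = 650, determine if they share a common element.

For two sorted arrays of size n = 650, any correct algorithm must examine Omega(n) elements. If fewer are examined, an adversary places a common element in an unexamined gap. A merge-based scan achieves O(n), so the bound is tight.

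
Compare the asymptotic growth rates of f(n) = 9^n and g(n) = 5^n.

f(n) = 9^n grows faster: (9/5)^n -> infinity since 9/5 > 1.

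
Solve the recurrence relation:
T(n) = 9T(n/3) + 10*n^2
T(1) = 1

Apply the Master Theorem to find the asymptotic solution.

a=9, b=3, f(n)=10*n^2. log_3(9) = 2. Case 2: T(n) = O(n^2 log n).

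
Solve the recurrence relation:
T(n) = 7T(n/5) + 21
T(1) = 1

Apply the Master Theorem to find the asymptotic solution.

a=7, b=5, f(n)=21. log_5(7) = 1.209. Case 1 of Master Theorem: T(n) = O(n^1.209).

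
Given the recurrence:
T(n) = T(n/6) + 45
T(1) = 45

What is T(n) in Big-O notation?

Each step divides n by 6 and adds 45. After log_6(n) steps, T(n) = O(log n).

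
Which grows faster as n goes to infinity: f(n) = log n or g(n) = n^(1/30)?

g(n) = n^(1/30) grows faster: any positive power of n dominates log n.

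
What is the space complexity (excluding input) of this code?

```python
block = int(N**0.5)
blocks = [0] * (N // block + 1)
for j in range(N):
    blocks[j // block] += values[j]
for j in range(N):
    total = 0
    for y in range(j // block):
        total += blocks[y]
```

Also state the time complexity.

Space complexity: O(sqrt(n)).
Storage scales with sqrt(n).
Time complexity: O(n * sqrt(n)).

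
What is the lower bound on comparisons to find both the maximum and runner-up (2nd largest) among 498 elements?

Lower bound: finding the max needs 498-1 comparisons. By an adversary weight-doubling argument, the maximum element must personally win at least ceil(log_2(498)) = 9 comparisons in any correct algorithm. The 2nd largest is among those 9 direct losers, and distinguishing it requires 9-1 more comparisons. Total >= 498-1 + 9-1 = 505. A balanced tournament achieves this bound exactly.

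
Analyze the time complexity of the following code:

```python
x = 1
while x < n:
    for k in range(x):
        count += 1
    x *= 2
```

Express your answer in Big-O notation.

Time complexity: O(n).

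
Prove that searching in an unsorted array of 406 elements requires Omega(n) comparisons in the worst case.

An adversary can always place the target in the last position checked. Until all 406 positions are examined, the target might be in any unchecked position. Therefore 406 comparisons are necessary.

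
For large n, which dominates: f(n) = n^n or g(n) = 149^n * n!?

g(n) = 149^n * n! grows faster: by Stirling n! ~ sqrt(2 pi n)(n/e)^n, so 149^n n! / n^n ~ (149/e)^n sqrt(2 pi n) -> infinity since 149/e > 1.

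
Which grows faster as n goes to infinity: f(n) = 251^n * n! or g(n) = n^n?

f(n) = 251^n * n! grows faster: by Stirling n! ~ sqrt(2 pi n)(n/e)^n, so 251^n n! / n^n ~ (251/e)^n sqrt(2 pi n) -> infinity since 251/e > 1.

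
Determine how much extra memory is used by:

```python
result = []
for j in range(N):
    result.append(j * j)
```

Space complexity: O(n).
Auxiliary storage grows linearly with the input size n in the worst case.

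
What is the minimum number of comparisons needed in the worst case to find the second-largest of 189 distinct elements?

Lower bound: finding the max needs 189-1 comparisons. By the adversary weight-doubling argument, the max must personally win >= ceil(log_2(189)) = 8 comparisons; the 2nd-largest is among those 8 losers, needing 8-1 more comparisons. Total >= 189-1 + 8-1 = 195. A balanced knockout tournament achieves this.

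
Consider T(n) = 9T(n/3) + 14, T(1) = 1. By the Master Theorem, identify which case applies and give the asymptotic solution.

a=9, b=3, f(n)=14.
log_3(9) = 2 > 0.
Since f(n) = O(n^0) is polynomially smaller than n^2, Case 1 applies.
T(n) = Theta(n^2).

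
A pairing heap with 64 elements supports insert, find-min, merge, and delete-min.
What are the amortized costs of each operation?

Pairing heaps are self-adjusting heap-ordered trees. Insert and merge link two roots: O(1). Find-min reads the root: O(1). Delete-min removes the root, then pairs children in two passes; amortized cost is O(log 64) = O(log n).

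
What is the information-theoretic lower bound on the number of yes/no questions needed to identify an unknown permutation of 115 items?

There are 115! = 292509369349301569068815180481773552003419272043053514672100535242441942363589054622883930786268803187059211939585703515345785120071002251720730101703194015956992000000000000000000000000000 permutations. Each yes/no question gives at most 1 bit, so at least ceil(log_2(292509369349301569068815180481773552003419272043053514672100535242441942363589054622883930786268803187059211939585703515345785120071002251720730101703194015956992000000000000000000000000000)) = 627 questions are needed.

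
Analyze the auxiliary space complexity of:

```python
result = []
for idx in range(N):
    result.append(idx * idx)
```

Space complexity: O(n).
Auxiliary storage grows linearly with the input size n in the worst case.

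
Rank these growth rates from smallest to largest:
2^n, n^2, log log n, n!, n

Ordered by growth rate: log log n < n < n^2 < 2^n < n!.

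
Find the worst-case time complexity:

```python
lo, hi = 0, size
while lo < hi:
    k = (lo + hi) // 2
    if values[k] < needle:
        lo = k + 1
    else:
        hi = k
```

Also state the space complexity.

Time complexity: O(log n).
Space complexity: O(1).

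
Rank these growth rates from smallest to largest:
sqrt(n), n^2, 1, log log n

Ordered by growth rate: 1 < log log n < sqrt(n) < n^2.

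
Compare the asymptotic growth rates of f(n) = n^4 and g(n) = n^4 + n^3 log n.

f(n) = n^4 and g(n) = n^4 + n^3 log n are Theta of each other: the lower-order n^3 log n term is o(n^4); both are Theta(n^4).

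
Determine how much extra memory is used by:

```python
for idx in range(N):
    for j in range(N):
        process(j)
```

Space complexity: O(1).
Only a constant amount of auxiliary storage is used; nothing grows with n.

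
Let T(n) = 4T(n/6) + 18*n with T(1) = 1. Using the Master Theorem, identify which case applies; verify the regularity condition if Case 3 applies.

a=4, b=6, f(n)=18*n.
log_6(4) = 0.7737 < 1.
f(n) = Omega(n^(0.7737+epsilon)) for some epsilon > 0, so Case 3 is the candidate.
Regularity: a*f(n/b) = 4*18*(n/6)^1 = (4/6)*18*n^1 <= c*f(n) with c = 4/6 < 1. Satisfied.
Case 3: T(n) = Theta(n).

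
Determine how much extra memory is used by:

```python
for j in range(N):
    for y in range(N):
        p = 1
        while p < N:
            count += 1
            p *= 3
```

Space complexity: O(1).
Only a constant amount of auxiliary storage is used; nothing grows with n.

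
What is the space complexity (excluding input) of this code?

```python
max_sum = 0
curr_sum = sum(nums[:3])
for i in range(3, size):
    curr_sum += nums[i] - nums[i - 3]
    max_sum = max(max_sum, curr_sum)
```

Space complexity: O(1).
Only a constant amount of auxiliary storage is used; nothing grows with n.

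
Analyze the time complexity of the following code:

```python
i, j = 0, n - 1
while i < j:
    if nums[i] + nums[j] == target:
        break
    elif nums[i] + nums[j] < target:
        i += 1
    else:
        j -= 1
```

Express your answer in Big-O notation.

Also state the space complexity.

Time complexity: O(n).
Space complexity: O(1).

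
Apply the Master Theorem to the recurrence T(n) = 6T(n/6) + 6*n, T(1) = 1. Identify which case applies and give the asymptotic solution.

a=6, b=6, f(n)=6*n.
log_6(6) = 1, so n^(log_b(a)) = n.
f(n) = Theta(n), so Case 2 applies.
T(n) = Theta(n log n).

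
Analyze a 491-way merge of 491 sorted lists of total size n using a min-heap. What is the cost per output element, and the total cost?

Maintain a min-heap of size 491 holding the current head of each list. Each output step does one extract-min (O(log 491)) and one insert of that list's next element (O(log 491)). Each of the n elements passes through the heap exactly once, so the total cost is O(n log 491), i.e. O(log 491) per output element.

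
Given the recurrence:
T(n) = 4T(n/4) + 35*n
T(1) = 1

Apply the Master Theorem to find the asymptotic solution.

a=4, b=4, f(n)=35*n. log_4(4) = 1. Case 2: T(n) = O(n log n).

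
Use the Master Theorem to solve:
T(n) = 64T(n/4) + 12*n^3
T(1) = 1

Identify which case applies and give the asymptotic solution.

a=64, b=4, f(n)=12*n^3.
log_4(64) = 3, so n^(log_b(a)) = n^3.
f(n) = Theta(n^3), so Case 2 applies.
T(n) = Theta(n^3 log n).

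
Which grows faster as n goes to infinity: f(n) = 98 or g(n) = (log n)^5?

g(n) = (log n)^5 grows faster: any unbounded function dominates a constant.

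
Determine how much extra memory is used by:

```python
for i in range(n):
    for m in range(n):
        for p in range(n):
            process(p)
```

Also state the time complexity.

Space complexity: O(1).
Only a constant amount of auxiliary storage is used; nothing grows with n.
Time complexity: O(n^3).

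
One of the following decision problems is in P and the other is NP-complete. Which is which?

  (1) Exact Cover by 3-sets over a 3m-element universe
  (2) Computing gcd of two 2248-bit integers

(1) is NP-complete: one of Karp's 21 NP-complete problems.
(2) is P: the Euclidean algorithm runs in polynomial time in the bit-length.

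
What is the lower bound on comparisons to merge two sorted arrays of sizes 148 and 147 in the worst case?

Adversary: with |148 - 147| <= 1 the inputs can be fully interleaved so that every adjacent pair in the merged output comes from different arrays. Then each of the 294 adjacent pairs must be directly compared, or the algorithm cannot determine their relative order. Standard merge meets this bound.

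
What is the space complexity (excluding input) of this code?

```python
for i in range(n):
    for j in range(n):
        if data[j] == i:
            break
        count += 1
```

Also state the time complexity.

Space complexity: O(1).
Only a constant amount of auxiliary storage is used; nothing grows with n.
Time complexity: O(n^2).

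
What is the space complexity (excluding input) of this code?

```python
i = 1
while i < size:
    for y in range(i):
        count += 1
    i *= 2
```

Space complexity: O(1).
Only a constant amount of auxiliary storage is used; nothing grows with n.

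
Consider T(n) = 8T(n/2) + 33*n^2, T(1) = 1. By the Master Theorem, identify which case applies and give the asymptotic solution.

a=8, b=2, f(n)=33*n^2.
log_2(8) = 3 > 2.
Since f(n) = O(n^2) is polynomially smaller than n^3, Case 1 applies.
T(n) = Theta(n^3).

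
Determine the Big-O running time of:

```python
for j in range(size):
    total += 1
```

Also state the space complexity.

Time complexity: O(n).
Space complexity: O(1).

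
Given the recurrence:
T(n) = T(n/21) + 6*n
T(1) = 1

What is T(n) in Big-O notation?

Geometric series: 6*n*(1 + 1/21 + 1/21^2 + ...) = O(n). T(n) = O(n).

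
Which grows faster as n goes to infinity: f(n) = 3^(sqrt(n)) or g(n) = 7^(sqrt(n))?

g(n) = 7^(sqrt(n)) grows faster: ratio is (7/3)^(sqrt(n)) -> infinity since 7/3 > 1.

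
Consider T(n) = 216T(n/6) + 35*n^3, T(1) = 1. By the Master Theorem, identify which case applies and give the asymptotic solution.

a=216, b=6, f(n)=35*n^3.
log_6(216) = 3, so n^(log_b(a)) = n^3.
f(n) = Theta(n^3), so Case 2 applies.
T(n) = Theta(n^3 log n).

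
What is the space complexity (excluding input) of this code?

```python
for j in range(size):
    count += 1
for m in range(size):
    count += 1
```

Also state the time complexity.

Space complexity: O(1).
Only a constant amount of auxiliary storage is used; nothing grows with n.
Time complexity: O(n).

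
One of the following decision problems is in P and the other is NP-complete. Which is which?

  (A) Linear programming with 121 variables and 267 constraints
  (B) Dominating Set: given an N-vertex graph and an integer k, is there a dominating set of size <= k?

(A) is P: the ellipsoid and interior-point methods run in polynomial time.
(B) is NP-complete: reduces from Set Cover (with k part of the input).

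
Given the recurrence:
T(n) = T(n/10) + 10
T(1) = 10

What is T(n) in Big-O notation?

Each step divides n by 10 and adds 10. After log_10(n) steps, T(n) = O(log n).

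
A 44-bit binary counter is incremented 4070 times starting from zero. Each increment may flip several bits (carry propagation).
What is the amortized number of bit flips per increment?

Bit i flips on every 2^i-th increment, so over 4070 increments bit i flips floor(4070/2^i) times. Summing over i: total flips < 2 * 4070. Amortized: < 2 = O(1) per increment.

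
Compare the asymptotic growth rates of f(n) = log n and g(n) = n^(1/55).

g(n) = n^(1/55) grows faster: any positive power of n dominates log n.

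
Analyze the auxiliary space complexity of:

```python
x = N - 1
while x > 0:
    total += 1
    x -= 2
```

Space complexity: O(1).
Only a constant amount of auxiliary storage is used; nothing grows with n.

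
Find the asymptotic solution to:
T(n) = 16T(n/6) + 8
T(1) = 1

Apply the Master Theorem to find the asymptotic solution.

a=16, b=6, f(n)=8. log_6(16) = 1.547. Case 1 of Master Theorem: T(n) = O(n^1.547).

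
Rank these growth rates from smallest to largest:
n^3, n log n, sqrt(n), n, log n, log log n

Ordered by growth rate: log log n < log n < sqrt(n) < n < n log n < n^3.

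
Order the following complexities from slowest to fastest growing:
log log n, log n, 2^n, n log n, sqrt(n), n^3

Ordered by growth rate: log log n < log n < sqrt(n) < n log n < n^3 < 2^n.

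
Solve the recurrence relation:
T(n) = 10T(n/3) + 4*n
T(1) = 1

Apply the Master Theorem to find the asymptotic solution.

a=10, b=3, f(n)=4*n. log_3(10) = 2.096. Case 1 of Master Theorem: T(n) = O(n^2.096).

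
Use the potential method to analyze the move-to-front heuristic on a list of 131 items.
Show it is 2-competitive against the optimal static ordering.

Let Phi = number of inversions between the MTF list and the optimal static list (0 <= Phi <= C(131,2)). Accessing an element at MTF position k and optimal position j: the move-to-front destroys all k-1 inversions in front of it that are not in front in optimal (>= k-j of them) and creates at most j-1 new ones. Amortized cost <= k + (j-1) - (k-j) = 2j - 1 <= 2 * optimal cost.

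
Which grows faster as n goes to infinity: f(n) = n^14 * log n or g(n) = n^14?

f(n) = n^14 * log n grows faster: extra log n factor -> infinity.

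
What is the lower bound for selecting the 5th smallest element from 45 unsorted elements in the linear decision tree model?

Selecting the 5th smallest of 45 elements requires Omega(n) comparisons. Every element must be compared at least once. The BFPRT algorithm achieves O(n), making this tight.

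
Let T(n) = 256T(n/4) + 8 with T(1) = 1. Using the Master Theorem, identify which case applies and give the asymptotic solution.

a=256, b=4, f(n)=8.
log_4(256) = 4 > 0.
Since f(n) = O(n^0) is polynomially smaller than n^4, Case 1 applies.
T(n) = Theta(n^4).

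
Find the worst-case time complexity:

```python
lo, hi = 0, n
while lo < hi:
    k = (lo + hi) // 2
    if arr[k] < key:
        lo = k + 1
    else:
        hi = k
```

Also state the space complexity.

Time complexity: O(log n).
Space complexity: O(1).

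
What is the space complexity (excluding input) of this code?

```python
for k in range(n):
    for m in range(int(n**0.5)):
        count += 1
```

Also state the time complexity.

Space complexity: O(1).
Only a constant amount of auxiliary storage is used; nothing grows with n.
Time complexity: O(n * sqrt(n)).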